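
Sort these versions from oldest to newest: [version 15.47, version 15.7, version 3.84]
[version 3.84, version 15.7, version 15.47]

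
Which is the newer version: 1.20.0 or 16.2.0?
16.2.0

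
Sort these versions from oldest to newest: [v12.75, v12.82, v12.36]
[v12.36, v12.75, v12.82]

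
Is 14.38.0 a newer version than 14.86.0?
No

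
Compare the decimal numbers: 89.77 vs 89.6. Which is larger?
89.77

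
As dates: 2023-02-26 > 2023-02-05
True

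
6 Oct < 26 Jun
False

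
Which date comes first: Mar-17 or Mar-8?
Mar-8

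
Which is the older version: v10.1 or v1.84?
v1.84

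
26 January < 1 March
True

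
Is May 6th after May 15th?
No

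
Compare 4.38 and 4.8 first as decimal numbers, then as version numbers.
As decimals: 4.38 < 4.8. As versions: v4.38 > v4.8 (minor version 38 > 8).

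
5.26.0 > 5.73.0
False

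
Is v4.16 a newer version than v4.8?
Yes. Version numbers are compared segment by segment as integers, not as decimals: minor version 16 > 8, so v4.16 > v4.8 (even though the decimal 4.16 < 4.8).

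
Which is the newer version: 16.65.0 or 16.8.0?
16.65.0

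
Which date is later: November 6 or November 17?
November 17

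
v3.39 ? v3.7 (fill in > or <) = >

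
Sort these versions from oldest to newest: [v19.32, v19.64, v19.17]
[v19.17, v19.32, v19.64]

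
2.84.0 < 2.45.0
False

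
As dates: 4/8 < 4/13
True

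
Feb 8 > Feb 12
False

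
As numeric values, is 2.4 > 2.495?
False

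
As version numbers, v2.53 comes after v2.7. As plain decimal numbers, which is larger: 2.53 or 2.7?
2.7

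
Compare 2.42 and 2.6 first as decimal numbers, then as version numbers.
As decimals: 2.42 < 2.6. As versions: v2.42 > v2.6 (minor version 42 > 6).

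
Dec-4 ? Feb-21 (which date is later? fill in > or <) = >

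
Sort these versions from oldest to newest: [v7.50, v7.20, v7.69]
[v7.20, v7.50, v7.69]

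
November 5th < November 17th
True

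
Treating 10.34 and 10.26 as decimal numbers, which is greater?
10.34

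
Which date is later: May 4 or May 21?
May 21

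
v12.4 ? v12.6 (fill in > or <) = <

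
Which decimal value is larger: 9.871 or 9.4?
9.871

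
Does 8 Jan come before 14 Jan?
Yes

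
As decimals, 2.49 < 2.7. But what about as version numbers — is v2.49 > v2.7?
True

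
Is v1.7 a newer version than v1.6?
Yes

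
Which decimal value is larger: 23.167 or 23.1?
23.167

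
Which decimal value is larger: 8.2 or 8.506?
8.506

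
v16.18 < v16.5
False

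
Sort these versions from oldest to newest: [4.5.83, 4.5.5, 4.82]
[4.5.5, 4.5.83, 4.82]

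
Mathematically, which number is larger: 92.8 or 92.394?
92.8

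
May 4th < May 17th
True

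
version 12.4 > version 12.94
False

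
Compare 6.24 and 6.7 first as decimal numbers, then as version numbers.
As decimals: 6.24 < 6.7. As versions: v6.24 > v6.7 (minor version 24 > 7).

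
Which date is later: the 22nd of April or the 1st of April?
the 22nd of April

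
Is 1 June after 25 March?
Yes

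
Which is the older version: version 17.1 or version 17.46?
version 17.1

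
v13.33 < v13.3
False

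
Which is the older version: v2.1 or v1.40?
v1.40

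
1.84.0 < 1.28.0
False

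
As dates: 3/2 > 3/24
False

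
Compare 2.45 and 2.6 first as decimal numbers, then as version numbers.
As decimals: 2.45 < 2.6. As versions: v2.45 > v2.6 (minor version 45 > 6).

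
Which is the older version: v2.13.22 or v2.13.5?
v2.13.5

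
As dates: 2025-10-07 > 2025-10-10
False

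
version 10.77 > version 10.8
True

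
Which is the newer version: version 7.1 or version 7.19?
version 7.19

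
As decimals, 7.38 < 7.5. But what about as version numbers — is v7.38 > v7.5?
True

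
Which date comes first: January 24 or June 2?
January 24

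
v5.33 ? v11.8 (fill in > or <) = <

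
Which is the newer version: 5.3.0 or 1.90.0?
5.3.0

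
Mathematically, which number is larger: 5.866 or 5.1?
5.866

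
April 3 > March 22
True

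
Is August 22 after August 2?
Yes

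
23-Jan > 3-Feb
False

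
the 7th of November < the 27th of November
True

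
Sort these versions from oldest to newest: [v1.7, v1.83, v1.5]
[v1.5, v1.7, v1.83]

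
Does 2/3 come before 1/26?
No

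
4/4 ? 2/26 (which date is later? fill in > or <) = >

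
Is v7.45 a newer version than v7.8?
Yes. Version numbers are compared segment by segment as integers, not as decimals: minor version 45 > 8, so v7.45 > v7.8 (even though the decimal 7.45 < 7.8).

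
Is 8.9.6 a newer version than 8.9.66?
No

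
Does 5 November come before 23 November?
Yes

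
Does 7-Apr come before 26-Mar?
No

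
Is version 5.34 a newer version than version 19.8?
No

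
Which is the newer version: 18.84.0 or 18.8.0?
18.84.0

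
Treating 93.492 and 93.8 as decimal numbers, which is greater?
93.8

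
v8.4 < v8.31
True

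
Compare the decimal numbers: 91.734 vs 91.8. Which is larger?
91.8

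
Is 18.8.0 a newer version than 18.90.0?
No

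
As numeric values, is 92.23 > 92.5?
False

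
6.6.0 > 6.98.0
False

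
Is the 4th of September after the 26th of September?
No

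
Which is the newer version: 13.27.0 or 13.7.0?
13.27.0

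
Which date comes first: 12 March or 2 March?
2 March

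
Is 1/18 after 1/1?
Yes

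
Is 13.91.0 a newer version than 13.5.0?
Yes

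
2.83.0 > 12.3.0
False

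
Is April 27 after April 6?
Yes. Day 27 comes after day 6 in April — this is a date comparison, not a decimal one (the decimal 4.27 would be smaller than 4.6).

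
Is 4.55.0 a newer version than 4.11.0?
Yes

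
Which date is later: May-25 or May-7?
May-25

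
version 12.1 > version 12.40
False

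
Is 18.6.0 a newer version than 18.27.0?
No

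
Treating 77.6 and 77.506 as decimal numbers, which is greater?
77.6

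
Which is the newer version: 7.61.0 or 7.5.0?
7.61.0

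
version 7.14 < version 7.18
True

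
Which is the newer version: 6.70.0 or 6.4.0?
6.70.0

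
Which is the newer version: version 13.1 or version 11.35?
version 13.1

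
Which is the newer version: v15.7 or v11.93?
v15.7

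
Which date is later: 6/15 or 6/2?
6/15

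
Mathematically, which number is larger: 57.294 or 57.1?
57.294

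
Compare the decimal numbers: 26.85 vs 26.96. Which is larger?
26.96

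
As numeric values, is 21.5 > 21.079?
True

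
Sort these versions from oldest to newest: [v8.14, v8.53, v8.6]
[v8.6, v8.14, v8.53]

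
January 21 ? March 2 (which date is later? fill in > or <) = <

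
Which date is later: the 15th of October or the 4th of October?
the 15th of October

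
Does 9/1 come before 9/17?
Yes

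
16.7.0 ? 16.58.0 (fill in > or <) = <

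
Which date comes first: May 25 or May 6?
May 6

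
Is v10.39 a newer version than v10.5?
Yes. Version numbers are compared segment by segment as integers, not as decimals: minor version 39 > 5, so v10.39 > v10.5 (even though the decimal 10.39 < 10.5).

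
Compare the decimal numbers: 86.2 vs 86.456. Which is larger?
86.456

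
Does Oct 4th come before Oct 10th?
Yes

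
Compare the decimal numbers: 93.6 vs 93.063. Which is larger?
93.6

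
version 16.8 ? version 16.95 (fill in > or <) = <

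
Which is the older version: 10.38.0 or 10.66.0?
10.38.0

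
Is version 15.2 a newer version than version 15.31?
No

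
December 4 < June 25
False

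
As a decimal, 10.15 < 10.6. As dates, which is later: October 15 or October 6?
October 15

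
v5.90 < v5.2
False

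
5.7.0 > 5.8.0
False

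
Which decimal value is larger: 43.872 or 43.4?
43.872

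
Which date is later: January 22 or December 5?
December 5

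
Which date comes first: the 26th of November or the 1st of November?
the 1st of November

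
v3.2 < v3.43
True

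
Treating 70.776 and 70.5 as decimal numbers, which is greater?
70.776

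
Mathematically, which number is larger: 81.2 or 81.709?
81.709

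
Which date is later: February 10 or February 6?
February 10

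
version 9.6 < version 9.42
True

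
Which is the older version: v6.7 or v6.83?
v6.7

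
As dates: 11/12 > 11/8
True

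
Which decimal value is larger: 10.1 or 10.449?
10.449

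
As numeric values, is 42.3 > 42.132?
True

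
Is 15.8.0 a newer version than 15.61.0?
No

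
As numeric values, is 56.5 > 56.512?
False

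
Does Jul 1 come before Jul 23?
Yes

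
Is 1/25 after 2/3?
No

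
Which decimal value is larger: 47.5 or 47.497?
47.5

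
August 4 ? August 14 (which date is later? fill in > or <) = <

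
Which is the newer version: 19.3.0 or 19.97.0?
19.97.0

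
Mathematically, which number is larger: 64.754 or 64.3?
64.754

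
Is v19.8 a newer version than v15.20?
Yes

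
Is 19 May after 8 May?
Yes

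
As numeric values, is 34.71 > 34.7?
True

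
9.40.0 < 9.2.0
False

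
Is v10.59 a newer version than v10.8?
Yes. Version numbers are compared segment by segment as integers, not as decimals: minor version 59 > 8, so v10.59 > v10.8 (even though the decimal 10.59 < 10.8).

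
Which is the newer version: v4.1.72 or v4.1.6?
v4.1.72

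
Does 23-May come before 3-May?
No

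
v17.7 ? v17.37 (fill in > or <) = <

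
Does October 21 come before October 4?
No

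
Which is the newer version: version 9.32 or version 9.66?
version 9.66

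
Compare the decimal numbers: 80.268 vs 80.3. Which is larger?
80.3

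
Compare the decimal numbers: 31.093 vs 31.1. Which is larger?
31.1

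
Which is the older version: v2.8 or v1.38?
v1.38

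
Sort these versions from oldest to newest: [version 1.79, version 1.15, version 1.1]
[version 1.1, version 1.15, version 1.79]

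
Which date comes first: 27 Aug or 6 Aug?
6 Aug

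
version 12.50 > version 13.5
False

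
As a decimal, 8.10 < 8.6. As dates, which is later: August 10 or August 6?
August 10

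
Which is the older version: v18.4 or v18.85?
v18.4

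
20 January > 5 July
False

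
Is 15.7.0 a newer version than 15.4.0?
Yes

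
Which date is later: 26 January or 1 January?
26 January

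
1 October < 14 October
True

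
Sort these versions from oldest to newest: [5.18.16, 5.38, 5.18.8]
[5.18.8, 5.18.16, 5.38]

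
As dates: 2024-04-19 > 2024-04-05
True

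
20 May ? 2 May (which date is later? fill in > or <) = >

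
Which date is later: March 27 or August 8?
August 8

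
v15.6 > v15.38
False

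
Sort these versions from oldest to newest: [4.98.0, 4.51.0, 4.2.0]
[4.2.0, 4.51.0, 4.98.0]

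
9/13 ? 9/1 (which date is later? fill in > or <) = >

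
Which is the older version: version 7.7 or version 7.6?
version 7.6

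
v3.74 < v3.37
False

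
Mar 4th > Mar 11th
False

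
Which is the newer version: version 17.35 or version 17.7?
version 17.35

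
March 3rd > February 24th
True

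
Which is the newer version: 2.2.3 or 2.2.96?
2.2.96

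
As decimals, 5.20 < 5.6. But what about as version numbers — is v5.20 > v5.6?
True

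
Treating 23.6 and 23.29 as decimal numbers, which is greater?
23.6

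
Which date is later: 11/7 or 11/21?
11/21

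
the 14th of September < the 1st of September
False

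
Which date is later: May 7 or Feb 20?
May 7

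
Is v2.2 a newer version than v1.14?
Yes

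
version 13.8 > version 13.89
False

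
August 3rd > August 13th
False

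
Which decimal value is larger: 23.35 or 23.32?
23.35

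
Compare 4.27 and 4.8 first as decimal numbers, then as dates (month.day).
As decimals: 4.27 < 4.8. As dates: 4/27 is later than 4/8 (day 27 > day 8).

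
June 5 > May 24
True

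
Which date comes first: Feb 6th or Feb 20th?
Feb 6th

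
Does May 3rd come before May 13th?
Yes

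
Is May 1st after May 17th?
No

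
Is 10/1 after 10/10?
No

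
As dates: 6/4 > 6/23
False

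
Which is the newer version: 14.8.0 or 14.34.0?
14.34.0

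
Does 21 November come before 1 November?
No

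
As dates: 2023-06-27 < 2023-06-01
False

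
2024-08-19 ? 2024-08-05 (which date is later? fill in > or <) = >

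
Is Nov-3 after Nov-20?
No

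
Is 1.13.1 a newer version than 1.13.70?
No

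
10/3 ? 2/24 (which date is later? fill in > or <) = >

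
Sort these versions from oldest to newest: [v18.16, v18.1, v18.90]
[v18.1, v18.16, v18.90]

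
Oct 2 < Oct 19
True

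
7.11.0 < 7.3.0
False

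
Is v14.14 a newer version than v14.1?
Yes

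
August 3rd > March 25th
True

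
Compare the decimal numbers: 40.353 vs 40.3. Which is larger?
40.353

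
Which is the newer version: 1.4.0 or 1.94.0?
1.94.0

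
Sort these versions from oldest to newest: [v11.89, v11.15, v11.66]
[v11.15, v11.66, v11.89]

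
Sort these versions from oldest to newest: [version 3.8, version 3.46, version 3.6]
[version 3.6, version 3.8, version 3.46]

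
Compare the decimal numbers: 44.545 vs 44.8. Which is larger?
44.8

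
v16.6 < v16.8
True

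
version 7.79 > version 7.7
True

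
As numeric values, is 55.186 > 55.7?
False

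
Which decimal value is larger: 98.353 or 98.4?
98.4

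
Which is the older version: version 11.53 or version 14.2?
version 11.53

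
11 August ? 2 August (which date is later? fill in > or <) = >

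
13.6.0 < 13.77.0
True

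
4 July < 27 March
False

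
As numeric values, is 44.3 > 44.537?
False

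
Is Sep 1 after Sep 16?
No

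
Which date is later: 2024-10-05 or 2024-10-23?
2024-10-23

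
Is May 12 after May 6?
Yes. Day 12 comes after day 6 in May — this is a date comparison, not a decimal one (the decimal 5.12 would be smaller than 5.6).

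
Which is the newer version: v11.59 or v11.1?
v11.59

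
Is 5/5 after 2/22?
Yes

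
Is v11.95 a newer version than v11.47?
Yes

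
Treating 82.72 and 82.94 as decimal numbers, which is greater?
82.94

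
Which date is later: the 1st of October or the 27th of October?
the 27th of October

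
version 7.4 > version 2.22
True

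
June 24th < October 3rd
True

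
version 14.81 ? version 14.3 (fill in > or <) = >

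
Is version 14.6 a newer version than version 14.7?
No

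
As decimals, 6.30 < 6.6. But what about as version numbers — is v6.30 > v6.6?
True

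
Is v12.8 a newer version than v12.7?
Yes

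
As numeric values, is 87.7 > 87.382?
True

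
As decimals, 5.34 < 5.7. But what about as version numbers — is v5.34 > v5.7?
True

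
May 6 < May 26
True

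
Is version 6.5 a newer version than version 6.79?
No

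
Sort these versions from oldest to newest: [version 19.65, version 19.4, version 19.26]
[version 19.4, version 19.26, version 19.65]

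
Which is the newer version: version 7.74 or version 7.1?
version 7.74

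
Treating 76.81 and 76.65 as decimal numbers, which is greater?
76.81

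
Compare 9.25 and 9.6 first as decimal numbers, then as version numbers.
As decimals: 9.25 < 9.6. As versions: v9.25 > v9.6 (minor version 25 > 6).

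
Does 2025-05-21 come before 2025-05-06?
No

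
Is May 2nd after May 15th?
No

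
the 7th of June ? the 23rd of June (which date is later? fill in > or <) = <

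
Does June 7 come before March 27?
No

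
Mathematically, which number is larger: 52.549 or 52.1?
52.549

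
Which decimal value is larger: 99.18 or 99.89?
99.89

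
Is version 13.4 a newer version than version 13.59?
No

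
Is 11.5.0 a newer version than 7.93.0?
Yes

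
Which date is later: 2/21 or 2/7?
2/21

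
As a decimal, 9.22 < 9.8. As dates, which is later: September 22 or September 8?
September 22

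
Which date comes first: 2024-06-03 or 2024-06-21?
2024-06-03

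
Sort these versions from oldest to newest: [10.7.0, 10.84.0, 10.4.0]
[10.4.0, 10.7.0, 10.84.0]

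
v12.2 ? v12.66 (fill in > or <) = <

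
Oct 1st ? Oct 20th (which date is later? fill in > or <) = <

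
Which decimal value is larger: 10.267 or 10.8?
10.8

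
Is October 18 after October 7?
Yes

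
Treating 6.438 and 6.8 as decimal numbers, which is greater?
6.8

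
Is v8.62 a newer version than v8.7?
Yes. Version numbers are compared segment by segment as integers, not as decimals: minor version 62 > 7, so v8.62 > v8.7 (even though the decimal 8.62 < 8.7).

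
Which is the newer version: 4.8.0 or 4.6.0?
4.8.0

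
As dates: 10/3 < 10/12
True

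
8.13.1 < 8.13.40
True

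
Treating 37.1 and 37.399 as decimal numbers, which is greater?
37.399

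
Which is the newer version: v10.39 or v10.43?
v10.43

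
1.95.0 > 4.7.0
False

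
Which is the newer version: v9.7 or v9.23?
v9.23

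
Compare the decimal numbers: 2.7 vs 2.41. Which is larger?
2.7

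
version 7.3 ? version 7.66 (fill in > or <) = <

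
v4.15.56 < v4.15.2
False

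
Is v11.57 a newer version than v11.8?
Yes. Version numbers are compared segment by segment as integers, not as decimals: minor version 57 > 8, so v11.57 > v11.8 (even though the decimal 11.57 < 11.8).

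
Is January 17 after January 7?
Yes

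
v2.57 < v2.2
False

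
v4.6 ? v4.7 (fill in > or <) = <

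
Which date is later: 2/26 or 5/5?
5/5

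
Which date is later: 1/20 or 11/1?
11/1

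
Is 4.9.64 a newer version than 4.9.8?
Yes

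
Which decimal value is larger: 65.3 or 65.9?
65.9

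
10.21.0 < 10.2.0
False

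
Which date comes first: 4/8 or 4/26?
4/8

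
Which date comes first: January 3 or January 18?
January 3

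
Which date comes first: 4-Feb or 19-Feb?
4-Feb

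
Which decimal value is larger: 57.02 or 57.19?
57.19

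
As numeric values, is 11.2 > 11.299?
False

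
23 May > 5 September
False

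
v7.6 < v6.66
False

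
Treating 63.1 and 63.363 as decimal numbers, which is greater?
63.363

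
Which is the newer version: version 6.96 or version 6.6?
version 6.96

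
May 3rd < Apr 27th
False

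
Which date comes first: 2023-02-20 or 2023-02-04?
2023-02-04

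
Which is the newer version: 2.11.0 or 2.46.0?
2.46.0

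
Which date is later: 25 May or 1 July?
1 July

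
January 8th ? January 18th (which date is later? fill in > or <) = <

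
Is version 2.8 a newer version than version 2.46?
No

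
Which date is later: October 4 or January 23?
October 4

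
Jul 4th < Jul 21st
True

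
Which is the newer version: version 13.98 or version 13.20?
version 13.98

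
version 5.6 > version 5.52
False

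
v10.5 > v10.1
True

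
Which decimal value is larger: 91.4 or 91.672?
91.672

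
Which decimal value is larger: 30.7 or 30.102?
30.7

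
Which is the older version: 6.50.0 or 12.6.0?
6.50.0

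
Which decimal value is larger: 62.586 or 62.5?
62.586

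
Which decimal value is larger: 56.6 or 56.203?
56.6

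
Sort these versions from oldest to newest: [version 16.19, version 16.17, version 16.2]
[version 16.2, version 16.17, version 16.19]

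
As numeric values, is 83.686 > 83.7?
False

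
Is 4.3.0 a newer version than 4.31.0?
No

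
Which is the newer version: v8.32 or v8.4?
v8.32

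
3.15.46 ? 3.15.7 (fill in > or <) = >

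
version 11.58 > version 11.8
True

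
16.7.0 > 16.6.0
True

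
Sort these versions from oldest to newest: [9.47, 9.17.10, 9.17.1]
[9.17.1, 9.17.10, 9.47]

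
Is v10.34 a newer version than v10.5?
Yes. Version numbers are compared segment by segment as integers, not as decimals: minor version 34 > 5, so v10.34 > v10.5 (even though the decimal 10.34 < 10.5).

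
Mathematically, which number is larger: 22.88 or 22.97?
22.97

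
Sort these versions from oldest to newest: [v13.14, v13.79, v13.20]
[v13.14, v13.20, v13.79]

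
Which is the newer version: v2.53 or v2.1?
v2.53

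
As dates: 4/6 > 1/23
True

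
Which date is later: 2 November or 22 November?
22 November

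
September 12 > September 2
True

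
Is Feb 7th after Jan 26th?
Yes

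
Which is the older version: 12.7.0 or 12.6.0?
12.6.0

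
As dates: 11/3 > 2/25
True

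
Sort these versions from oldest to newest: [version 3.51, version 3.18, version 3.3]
[version 3.3, version 3.18, version 3.51]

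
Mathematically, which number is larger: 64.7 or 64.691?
64.7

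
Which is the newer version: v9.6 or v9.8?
v9.8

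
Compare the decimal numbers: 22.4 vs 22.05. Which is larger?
22.4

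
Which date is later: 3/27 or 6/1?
6/1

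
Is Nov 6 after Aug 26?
Yes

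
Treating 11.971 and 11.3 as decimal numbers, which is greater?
11.971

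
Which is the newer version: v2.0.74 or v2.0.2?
v2.0.74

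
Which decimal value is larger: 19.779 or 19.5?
19.779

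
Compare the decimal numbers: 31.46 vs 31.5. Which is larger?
31.5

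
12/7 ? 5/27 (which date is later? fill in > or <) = >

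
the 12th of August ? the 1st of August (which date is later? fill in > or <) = >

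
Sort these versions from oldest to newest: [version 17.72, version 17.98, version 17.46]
[version 17.46, version 17.72, version 17.98]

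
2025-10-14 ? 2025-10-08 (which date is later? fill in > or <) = >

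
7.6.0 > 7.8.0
False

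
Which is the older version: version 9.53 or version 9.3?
version 9.3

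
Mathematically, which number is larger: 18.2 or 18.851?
18.851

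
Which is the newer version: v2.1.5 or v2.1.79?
v2.1.79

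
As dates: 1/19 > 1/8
True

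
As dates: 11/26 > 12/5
False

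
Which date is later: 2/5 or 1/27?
2/5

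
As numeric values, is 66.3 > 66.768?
False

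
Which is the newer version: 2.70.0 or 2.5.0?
2.70.0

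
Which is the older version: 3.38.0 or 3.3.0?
3.3.0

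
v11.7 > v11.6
True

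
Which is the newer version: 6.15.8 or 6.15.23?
6.15.23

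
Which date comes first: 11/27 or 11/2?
11/2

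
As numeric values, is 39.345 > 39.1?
True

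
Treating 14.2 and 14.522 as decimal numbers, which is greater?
14.522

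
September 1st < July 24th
False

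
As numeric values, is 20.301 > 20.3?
True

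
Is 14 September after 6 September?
Yes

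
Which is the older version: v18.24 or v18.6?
v18.6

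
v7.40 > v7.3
True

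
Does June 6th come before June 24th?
Yes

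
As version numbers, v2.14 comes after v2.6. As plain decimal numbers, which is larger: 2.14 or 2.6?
2.6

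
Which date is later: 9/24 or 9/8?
9/24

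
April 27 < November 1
True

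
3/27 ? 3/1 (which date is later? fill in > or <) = >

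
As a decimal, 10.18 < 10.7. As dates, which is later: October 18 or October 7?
October 18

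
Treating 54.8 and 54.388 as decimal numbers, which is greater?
54.8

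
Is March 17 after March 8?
Yes. Day 17 comes after day 8 in March — this is a date comparison, not a decimal one (the decimal 3.17 would be smaller than 3.8).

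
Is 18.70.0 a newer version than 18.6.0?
Yes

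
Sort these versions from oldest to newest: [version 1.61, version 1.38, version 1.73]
[version 1.38, version 1.61, version 1.73]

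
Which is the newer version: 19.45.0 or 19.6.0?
19.45.0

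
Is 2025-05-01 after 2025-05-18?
No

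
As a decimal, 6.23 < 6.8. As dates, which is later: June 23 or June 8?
June 23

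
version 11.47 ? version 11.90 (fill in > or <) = <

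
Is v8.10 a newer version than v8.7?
Yes. Version numbers are compared segment by segment as integers, not as decimals: minor version 10 > 7, so v8.10 > v8.7 (even though the decimal 8.10 < 8.7).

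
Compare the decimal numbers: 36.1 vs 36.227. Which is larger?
36.227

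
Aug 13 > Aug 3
True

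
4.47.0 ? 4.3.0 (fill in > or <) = >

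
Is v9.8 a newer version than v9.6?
Yes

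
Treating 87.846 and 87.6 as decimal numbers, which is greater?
87.846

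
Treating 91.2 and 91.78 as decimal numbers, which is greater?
91.78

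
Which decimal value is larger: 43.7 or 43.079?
43.7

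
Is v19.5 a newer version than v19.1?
Yes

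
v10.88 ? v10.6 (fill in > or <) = >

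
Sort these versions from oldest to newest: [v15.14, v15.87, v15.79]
[v15.14, v15.79, v15.87]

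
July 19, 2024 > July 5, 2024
True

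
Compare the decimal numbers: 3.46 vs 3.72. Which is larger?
3.72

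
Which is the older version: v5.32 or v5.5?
v5.5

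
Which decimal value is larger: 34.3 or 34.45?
34.45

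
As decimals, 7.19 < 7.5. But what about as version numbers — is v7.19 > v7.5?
True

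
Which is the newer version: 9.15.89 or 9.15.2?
9.15.89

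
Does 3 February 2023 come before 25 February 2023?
Yes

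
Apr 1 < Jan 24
False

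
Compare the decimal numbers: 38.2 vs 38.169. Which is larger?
38.2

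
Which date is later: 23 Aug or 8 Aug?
23 Aug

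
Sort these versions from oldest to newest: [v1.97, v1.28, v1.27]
[v1.27, v1.28, v1.97]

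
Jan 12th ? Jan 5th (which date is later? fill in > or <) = >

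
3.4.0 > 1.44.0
True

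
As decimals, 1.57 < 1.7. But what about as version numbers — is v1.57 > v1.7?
True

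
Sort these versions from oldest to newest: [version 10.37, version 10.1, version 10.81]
[version 10.1, version 10.37, version 10.81]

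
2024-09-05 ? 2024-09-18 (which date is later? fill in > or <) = <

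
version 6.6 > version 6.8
False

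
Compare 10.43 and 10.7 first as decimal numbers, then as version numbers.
As decimals: 10.43 < 10.7. As versions: v10.43 > v10.7 (minor version 43 > 7).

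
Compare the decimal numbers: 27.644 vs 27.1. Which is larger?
27.644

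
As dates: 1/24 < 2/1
True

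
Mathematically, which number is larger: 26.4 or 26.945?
26.945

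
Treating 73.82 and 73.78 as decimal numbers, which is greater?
73.82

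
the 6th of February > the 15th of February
False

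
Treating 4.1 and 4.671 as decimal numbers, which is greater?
4.671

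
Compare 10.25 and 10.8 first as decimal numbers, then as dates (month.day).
As decimals: 10.25 < 10.8. As dates: 10/25 is later than 10/8 (day 25 > day 8).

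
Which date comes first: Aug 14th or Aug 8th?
Aug 8th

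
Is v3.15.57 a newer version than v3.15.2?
Yes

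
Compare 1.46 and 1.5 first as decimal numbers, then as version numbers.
As decimals: 1.46 < 1.5. As versions: v1.46 > v1.5 (minor version 46 > 5).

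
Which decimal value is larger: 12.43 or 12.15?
12.43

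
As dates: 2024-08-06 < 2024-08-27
True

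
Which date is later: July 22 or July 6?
July 22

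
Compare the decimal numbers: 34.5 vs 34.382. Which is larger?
34.5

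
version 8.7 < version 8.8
True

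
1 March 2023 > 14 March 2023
False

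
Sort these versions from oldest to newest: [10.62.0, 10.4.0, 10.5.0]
[10.4.0, 10.5.0, 10.62.0]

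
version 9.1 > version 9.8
False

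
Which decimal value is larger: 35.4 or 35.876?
35.876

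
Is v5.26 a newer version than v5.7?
Yes. Version numbers are compared segment by segment as integers, not as decimals: minor version 26 > 7, so v5.26 > v5.7 (even though the decimal 5.26 < 5.7).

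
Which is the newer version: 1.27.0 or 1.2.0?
1.27.0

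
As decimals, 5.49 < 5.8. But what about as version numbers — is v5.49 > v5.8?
True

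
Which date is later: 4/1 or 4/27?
4/27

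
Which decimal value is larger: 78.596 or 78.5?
78.596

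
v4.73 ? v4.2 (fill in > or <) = >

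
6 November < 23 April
False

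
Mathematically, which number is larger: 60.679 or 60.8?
60.8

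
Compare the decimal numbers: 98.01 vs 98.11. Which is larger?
98.11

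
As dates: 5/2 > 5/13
False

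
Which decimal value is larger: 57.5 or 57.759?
57.759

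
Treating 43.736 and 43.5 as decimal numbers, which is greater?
43.736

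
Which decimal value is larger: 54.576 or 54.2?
54.576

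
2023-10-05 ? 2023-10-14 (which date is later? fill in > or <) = <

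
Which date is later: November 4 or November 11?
November 11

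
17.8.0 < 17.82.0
True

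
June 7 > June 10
False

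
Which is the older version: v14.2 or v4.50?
v4.50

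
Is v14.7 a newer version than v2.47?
Yes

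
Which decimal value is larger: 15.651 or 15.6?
15.651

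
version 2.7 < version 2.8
True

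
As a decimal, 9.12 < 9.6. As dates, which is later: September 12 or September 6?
September 12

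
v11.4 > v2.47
True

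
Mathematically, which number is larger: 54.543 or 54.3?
54.543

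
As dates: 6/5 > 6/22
False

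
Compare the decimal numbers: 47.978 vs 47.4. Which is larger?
47.978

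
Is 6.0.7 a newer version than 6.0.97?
No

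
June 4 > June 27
False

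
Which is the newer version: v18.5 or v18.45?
v18.45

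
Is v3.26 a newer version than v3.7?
Yes. Version numbers are compared segment by segment as integers, not as decimals: minor version 26 > 7, so v3.26 > v3.7 (even though the decimal 3.26 < 3.7).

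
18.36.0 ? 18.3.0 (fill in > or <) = >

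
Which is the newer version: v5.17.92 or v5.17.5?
v5.17.92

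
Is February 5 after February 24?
No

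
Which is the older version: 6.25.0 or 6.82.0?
6.25.0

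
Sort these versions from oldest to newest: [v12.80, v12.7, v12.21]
[v12.7, v12.21, v12.80]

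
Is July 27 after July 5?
Yes. Day 27 comes after day 5 in July — this is a date comparison, not a decimal one (the decimal 7.27 would be smaller than 7.5).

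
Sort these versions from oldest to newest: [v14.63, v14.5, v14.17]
[v14.5, v14.17, v14.63]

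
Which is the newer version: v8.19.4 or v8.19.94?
v8.19.94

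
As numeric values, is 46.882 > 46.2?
True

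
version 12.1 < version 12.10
True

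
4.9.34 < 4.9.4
False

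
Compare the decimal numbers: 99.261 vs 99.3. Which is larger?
99.3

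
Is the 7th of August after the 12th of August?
No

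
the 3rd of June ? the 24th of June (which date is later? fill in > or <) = <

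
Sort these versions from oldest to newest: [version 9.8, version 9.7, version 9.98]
[version 9.7, version 9.8, version 9.98]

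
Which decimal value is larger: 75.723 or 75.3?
75.723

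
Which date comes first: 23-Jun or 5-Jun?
5-Jun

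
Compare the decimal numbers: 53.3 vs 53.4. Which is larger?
53.4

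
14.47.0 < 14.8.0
False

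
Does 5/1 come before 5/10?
Yes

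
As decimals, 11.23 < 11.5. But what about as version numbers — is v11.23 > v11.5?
True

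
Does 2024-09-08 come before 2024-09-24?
Yes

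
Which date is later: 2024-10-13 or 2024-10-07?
2024-10-13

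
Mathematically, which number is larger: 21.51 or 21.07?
21.51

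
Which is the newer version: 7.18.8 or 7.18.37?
7.18.37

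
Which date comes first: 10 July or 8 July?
8 July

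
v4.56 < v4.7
False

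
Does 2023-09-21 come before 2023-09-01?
No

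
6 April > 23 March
True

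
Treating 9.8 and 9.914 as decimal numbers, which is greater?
9.914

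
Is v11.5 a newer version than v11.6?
No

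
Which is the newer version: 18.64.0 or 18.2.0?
18.64.0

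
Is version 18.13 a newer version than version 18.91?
No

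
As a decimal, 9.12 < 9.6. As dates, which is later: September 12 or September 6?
September 12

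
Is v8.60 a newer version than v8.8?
Yes. Version numbers are compared segment by segment as integers, not as decimals: minor version 60 > 8, so v8.60 > v8.8 (even though the decimal 8.60 < 8.8).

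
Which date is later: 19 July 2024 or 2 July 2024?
19 July 2024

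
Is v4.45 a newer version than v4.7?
Yes. Version numbers are compared segment by segment as integers, not as decimals: minor version 45 > 7, so v4.45 > v4.7 (even though the decimal 4.45 < 4.7).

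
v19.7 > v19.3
True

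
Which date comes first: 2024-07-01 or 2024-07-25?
2024-07-01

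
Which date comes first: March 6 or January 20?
January 20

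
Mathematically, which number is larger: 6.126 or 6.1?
6.126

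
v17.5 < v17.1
False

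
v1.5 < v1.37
True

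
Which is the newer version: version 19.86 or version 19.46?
version 19.86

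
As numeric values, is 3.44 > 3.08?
True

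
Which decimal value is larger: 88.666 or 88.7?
88.7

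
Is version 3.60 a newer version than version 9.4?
No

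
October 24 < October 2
False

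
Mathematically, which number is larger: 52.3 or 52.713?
52.713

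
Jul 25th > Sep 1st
False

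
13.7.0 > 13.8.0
False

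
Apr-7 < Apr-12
True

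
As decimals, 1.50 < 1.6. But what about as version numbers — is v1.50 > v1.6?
True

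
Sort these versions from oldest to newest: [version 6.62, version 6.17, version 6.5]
[version 6.5, version 6.17, version 6.62]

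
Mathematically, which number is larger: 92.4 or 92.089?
92.4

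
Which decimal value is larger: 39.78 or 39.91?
39.91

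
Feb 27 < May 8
True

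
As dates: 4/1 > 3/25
True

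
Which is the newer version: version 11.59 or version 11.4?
version 11.59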